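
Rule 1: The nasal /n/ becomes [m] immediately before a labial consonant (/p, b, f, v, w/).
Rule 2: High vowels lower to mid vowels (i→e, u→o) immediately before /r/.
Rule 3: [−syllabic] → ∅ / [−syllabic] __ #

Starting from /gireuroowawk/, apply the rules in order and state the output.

gereoroowaw

Rule 1 (nasal place assimilation): no segment meets the environment; /gireuroowawk/ is unchanged.
Rule 2 (pre-rhotic lowering): /i/ is a high vowel immediately before /r/, so it lowers to [e]. /u/ is a high vowel immediately before /r/, so it lowers to [o]. /gireuroowawk/ → gereoroowawk.
Rule 3 (final cluster simplification): /k/ is the second consonant of a word-final cluster /wk/, so it deletes. /gereoroowawk/ → gereoroowaw.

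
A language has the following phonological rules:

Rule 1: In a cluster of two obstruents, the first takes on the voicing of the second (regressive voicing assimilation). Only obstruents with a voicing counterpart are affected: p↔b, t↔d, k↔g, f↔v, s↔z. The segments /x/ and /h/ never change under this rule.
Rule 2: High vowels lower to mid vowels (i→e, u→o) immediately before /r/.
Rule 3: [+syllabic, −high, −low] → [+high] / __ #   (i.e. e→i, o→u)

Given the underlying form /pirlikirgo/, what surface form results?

perlikergu

Rule 1 (regressive voicing assimilation): no segment meets the environment; /pirlikirgo/ is unchanged.
Rule 2 (pre-rhotic lowering): /i/ is a high vowel immediately before /r/, so it lowers to [e]. /i/ is a high vowel immediately before /r/, so it lowers to [e]. /pirlikirgo/ → perlikergo.
Rule 3 (final vowel raising): /o/ is a mid vowel in word-final position, so it raises to [u]. /perlikergo/ → perlikergu.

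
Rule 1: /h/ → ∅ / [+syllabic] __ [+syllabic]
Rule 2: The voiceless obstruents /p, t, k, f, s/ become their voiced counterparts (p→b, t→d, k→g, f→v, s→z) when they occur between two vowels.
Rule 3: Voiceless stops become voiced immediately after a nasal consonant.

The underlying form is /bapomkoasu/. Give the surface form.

babomgoazu

Rule 1 (intervocalic h-deletion): no segment meets the environment; /bapomkoasu/ is unchanged.
Rule 2 (intervocalic voicing): /p/ is a voiceless obstruent between vowels /a/ and /o/, so it voices to [b]. /s/ is a voiceless obstruent between vowels /a/ and /u/, so it voices to [z]. /bapomkoasu/ → babomkoazu.
Rule 3 (post-nasal voicing): /k/ is a voiceless stop immediately after the nasal /m/, so it voices to [g]. /babomkoazu/ → babomgoazu.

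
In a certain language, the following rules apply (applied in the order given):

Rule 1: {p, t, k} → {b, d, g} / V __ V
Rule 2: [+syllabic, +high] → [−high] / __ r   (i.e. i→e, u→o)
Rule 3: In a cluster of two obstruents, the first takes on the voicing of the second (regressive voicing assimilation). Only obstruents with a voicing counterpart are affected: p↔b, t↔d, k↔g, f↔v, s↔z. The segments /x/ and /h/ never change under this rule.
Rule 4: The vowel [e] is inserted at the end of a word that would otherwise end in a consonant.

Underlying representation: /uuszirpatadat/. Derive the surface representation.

Rule 1 (intervocalic voicing): /t/ is a voiceless stop between vowels /a/ and /a/, so it voices to [d]. /uuszirpatadat/ → uuszirpadadat.
Rule 2 (pre-rhotic lowering): /i/ is a high vowel immediately before /r/, so it lowers to [e]. /uuszirpadadat/ → uuszerpadadat.
Rule 3 (regressive voicing assimilation): /s/ precedes the voiced obstruent /z/, so it voices to [z] by assimilation. /uuszerpadadat/ → uuzzerpadadat.
Rule 4 (final e-epenthesis): the form ends in the consonant /t/, so [e] is inserted word-finally. /uuzzerpadadat/ → uuzzerpadadate.

uuzzerpadadate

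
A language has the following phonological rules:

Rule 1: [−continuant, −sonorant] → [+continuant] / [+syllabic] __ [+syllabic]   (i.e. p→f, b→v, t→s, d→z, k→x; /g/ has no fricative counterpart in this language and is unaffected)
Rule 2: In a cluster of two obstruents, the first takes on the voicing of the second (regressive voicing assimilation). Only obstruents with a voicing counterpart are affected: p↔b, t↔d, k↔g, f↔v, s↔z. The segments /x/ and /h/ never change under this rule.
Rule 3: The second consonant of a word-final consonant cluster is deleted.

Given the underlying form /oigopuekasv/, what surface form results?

oigofuexaz

Rule 1 (intervocalic spirantization): /p/ is a stop between vowels /o/ and /u/, so it spirantizes to the fricative [f]. /k/ is a stop between vowels /e/ and /a/, so it spirantizes to the fricative [x]. /oigopuekasv/ → oigofuexasv.
Rule 2 (regressive voicing assimilation): /s/ precedes the voiced obstruent /v/, so it voices to [z] by assimilation. /oigofuexasv/ → oigofuexazv.
Rule 3 (final cluster simplification): /v/ is the second consonant of a word-final cluster /zv/, so it deletes. /oigofuexazv/ → oigofuexaz.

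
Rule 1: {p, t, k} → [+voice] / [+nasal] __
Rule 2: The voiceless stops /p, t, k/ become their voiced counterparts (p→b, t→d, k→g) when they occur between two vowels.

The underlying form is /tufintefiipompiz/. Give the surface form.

tufindefiibombiz

Rule 1 (post-nasal voicing): /t/ is a voiceless stop immediately after the nasal /n/, so it voices to [d]. /p/ is a voiceless stop immediately after the nasal /m/, so it voices to [b]. /tufintefiipompiz/ → tufindefiipombiz.
Rule 2 (intervocalic voicing): /p/ is a voiceless stop between vowels /i/ and /o/, so it voices to [b]. /tufindefiipombiz/ → tufindefiibombiz.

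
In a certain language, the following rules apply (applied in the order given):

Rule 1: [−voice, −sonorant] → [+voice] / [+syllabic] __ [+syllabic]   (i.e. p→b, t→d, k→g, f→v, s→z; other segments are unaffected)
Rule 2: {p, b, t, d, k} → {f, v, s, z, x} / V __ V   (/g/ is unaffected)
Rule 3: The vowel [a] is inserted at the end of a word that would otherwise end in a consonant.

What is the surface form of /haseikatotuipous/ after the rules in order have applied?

hazeigazozuivousa

Rule 1 (intervocalic voicing): /s/ is a voiceless obstruent between vowels /a/ and /e/, so it voices to [z]. /k/ is a voiceless obstruent between vowels /i/ and /a/, so it voices to [g]. /t/ is a voiceless obstruent between vowels /a/ and /o/, so it voices to [d]. /t/ is a voiceless obstruent between vowels /o/ and /u/, so it voices to [d]. /p/ is a voiceless obstruent between vowels /i/ and /o/, so it voices to [b]. /haseikatotuipous/ → hazeigadoduibous.
Rule 2 (intervocalic spirantization): /d/ is a stop between vowels /a/ and /o/, so it spirantizes to the fricative [z]. /d/ is a stop between vowels /o/ and /u/, so it spirantizes to the fricative [z]. /b/ is a stop between vowels /i/ and /o/, so it spirantizes to the fricative [v]. /hazeigadoduibous/ → hazeigazozuivous.
Rule 3 (final a-epenthesis): the form ends in the consonant /s/, so [a] is inserted word-finally. /hazeigazozuivous/ → hazeigazozuivousa.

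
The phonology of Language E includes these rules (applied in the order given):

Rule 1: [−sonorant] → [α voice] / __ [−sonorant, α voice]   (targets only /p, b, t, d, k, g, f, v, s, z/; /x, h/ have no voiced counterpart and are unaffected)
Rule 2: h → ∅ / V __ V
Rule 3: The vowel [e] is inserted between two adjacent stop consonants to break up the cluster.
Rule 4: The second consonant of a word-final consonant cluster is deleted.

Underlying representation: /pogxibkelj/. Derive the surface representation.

pokxipekel

Rule 1 (regressive voicing assimilation): /g/ precedes the voiceless obstruent /x/, so it devoices to [k] by assimilation. /b/ precedes the voiceless obstruent /k/, so it devoices to [p] by assimilation. /pogxibkelj/ → pokxipkelj.
Rule 2 (intervocalic h-deletion): no segment meets the environment; /pokxipkelj/ is unchanged.
Rule 3 (stop-cluster e-epenthesis): /p/ and /k/ form a stop–stop cluster, so [e] is inserted between them. /pokxipkelj/ → pokxipekelj.
Rule 4 (final cluster simplification): /j/ is the second consonant of a word-final cluster /lj/, so it deletes. /pokxipekelj/ → pokxipekel.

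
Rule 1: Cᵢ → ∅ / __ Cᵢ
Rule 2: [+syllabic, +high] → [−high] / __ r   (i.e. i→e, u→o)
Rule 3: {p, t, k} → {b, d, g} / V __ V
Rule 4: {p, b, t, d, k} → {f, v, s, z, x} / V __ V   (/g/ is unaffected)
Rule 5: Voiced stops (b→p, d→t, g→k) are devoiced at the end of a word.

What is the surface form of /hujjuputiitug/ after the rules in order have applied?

Rule 1 (degemination): /jj/ is a geminate; the first /j/ deletes. /hujjuputiitug/ → hujuputiitug.
Rule 2 (pre-rhotic lowering): no segment meets the environment; /hujuputiitug/ is unchanged.
Rule 3 (intervocalic voicing): /p/ is a voiceless stop between vowels /u/ and /u/, so it voices to [b]. /t/ is a voiceless stop between vowels /u/ and /i/, so it voices to [d]. /t/ is a voiceless stop between vowels /i/ and /u/, so it voices to [d]. /hujuputiitug/ → hujubudiidug.
Rule 4 (intervocalic spirantization): /b/ is a stop between vowels /u/ and /u/, so it spirantizes to the fricative [v]. /d/ is a stop between vowels /u/ and /i/, so it spirantizes to the fricative [z]. /d/ is a stop between vowels /i/ and /u/, so it spirantizes to the fricative [z]. /hujubudiidug/ → hujuvuziizug.
Rule 5 (final devoicing): /g/ is a voiced stop in word-final position, so it devoices to [k]. /hujuvuziizug/ → hujuvuziizuk.

hujuvuziizuk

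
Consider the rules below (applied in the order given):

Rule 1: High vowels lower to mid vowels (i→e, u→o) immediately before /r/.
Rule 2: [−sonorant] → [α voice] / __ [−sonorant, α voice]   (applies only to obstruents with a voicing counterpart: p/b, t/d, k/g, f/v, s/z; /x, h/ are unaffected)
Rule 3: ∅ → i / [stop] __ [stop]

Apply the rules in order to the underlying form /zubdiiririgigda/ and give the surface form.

Rule 1 (pre-rhotic lowering): /i/ is a high vowel immediately before /r/, so it lowers to [e]. /i/ is a high vowel immediately before /r/, so it lowers to [e]. /zubdiiririgigda/ → zubdiererigigda.
Rule 2 (regressive voicing assimilation): no segment meets the environment; /zubdiererigigda/ is unchanged.
Rule 3 (stop-cluster i-epenthesis): /b/ and /d/ form a stop–stop cluster, so [i] is inserted between them. /g/ and /d/ form a stop–stop cluster, so [i] is inserted between them. /zubdiererigigda/ → zubidiererigigida.

zubidiererigigida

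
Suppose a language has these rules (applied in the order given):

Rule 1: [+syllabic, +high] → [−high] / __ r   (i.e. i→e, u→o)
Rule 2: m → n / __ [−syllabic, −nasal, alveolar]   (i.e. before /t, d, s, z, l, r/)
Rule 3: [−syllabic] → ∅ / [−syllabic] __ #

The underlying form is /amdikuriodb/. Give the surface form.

andikoriod

Rule 1 (pre-rhotic lowering): /u/ is a high vowel immediately before /r/, so it lowers to [o]. /amdikuriodb/ → amdikoriodb.
Rule 2 (nasal place assimilation): /m/ precedes the alveolar consonant /d/, so it assimilates in place to [n]. /amdikoriodb/ → andikoriodb.
Rule 3 (final cluster simplification): /b/ is the second consonant of a word-final cluster /db/, so it deletes. /andikoriodb/ → andikoriod.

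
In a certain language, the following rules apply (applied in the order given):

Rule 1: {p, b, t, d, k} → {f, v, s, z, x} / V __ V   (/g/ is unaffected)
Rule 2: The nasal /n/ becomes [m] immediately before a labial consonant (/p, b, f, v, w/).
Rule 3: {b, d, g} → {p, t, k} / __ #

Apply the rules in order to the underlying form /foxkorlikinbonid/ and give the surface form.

foxkorliximbonit

Rule 1 (intervocalic spirantization): /k/ is a stop between vowels /i/ and /i/, so it spirantizes to the fricative [x]. /foxkorlikinbonid/ → foxkorlixinbonid.
Rule 2 (nasal place assimilation): /n/ precedes the labial consonant /b/, so it assimilates in place to [m]. /foxkorlixinbonid/ → foxkorliximbonid.
Rule 3 (final devoicing): /d/ is a voiced stop in word-final position, so it devoices to [t]. /foxkorliximbonid/ → foxkorliximbonit.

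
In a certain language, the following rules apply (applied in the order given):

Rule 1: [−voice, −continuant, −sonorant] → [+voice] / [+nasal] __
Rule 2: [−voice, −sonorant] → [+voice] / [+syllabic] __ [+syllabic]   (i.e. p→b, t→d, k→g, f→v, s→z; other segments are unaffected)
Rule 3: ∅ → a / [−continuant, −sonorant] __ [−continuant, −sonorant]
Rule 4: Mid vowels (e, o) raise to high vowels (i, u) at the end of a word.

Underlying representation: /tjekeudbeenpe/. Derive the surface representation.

Rule 1 (post-nasal voicing): /p/ is a voiceless stop immediately after the nasal /n/, so it voices to [b]. /tjekeudbeenpe/ → tjekeudbeenbe.
Rule 2 (intervocalic voicing): /k/ is a voiceless obstruent between vowels /e/ and /e/, so it voices to [g]. /tjekeudbeenbe/ → tjegeudbeenbe.
Rule 3 (stop-cluster a-epenthesis): /d/ and /b/ form a stop–stop cluster, so [a] is inserted between them. /tjegeudbeenbe/ → tjegeudabeenbe.
Rule 4 (final vowel raising): /e/ is a mid vowel in word-final position, so it raises to [i]. /tjegeudabeenbe/ → tjegeudabeenbi.

tjegeudabeenbi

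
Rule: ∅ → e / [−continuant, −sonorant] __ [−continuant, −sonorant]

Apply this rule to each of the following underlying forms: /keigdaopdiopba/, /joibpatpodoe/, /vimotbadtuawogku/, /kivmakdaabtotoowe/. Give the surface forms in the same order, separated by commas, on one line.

/keigdaopdiopba/: /g/ and /d/ form a stop–stop cluster, so [e] is inserted between them. /p/ and /d/ form a stop–stop cluster, so [e] is inserted between them. /p/ and /b/ form a stop–stop cluster, so [e] is inserted between them. → [keigedaopediopeba].
/joibpatpodoe/: /b/ and /p/ form a stop–stop cluster, so [e] is inserted between them. /t/ and /p/ form a stop–stop cluster, so [e] is inserted between them. → [joibepatepodoe].
/vimotbadtuawogku/: /t/ and /b/ form a stop–stop cluster, so [e] is inserted between them. /d/ and /t/ form a stop–stop cluster, so [e] is inserted between them. /g/ and /k/ form a stop–stop cluster, so [e] is inserted between them. → [vimotebadetuawogeku].
/kivmakdaabtotoowe/: /k/ and /d/ form a stop–stop cluster, so [e] is inserted between them. /b/ and /t/ form a stop–stop cluster, so [e] is inserted between them. → [kivmakedaabetotoowe].

keigedaopediopeba, joibepatepodoe, vimotebadetuawogeku, kivmakedaabetotoowe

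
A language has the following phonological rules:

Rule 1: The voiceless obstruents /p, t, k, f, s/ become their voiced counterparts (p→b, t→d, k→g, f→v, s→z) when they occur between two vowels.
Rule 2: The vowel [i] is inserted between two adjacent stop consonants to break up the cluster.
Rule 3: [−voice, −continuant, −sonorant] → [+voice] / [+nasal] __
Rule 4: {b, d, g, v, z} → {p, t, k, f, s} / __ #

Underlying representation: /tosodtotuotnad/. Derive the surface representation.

Rule 1 (intervocalic voicing): /s/ is a voiceless obstruent between vowels /o/ and /o/, so it voices to [z]. /t/ is a voiceless obstruent between vowels /o/ and /u/, so it voices to [d]. /tosodtotuotnad/ → tozodtoduotnad.
Rule 2 (stop-cluster i-epenthesis): /d/ and /t/ form a stop–stop cluster, so [i] is inserted between them. /tozodtoduotnad/ → tozoditoduotnad.
Rule 3 (post-nasal voicing): no segment meets the environment; /tozoditoduotnad/ is unchanged.
Rule 4 (final devoicing): /d/ is a voiced obstruent in word-final position, so it devoices to [t]. /tozoditoduotnad/ → tozoditoduotnat.

tozoditoduotnat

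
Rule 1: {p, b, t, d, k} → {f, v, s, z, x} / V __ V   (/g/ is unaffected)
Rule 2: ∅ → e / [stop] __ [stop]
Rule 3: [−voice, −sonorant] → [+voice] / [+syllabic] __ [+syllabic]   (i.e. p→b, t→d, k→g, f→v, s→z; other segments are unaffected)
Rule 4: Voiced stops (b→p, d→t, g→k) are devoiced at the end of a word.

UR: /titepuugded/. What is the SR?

tizevuugedet

Rule 1 (intervocalic spirantization): /t/ is a stop between vowels /i/ and /e/, so it spirantizes to the fricative [s]. /p/ is a stop between vowels /e/ and /u/, so it spirantizes to the fricative [f]. /titepuugded/ → tisefuugded.
Rule 2 (stop-cluster e-epenthesis): /g/ and /d/ form a stop–stop cluster, so [e] is inserted between them. /tisefuugded/ → tisefuugeded.
Rule 3 (intervocalic voicing): /s/ is a voiceless obstruent between vowels /i/ and /e/, so it voices to [z]. /f/ is a voiceless obstruent between vowels /e/ and /u/, so it voices to [v]. /tisefuugeded/ → tizevuugeded.
Rule 4 (final devoicing): /d/ is a voiced stop in word-final position, so it devoices to [t]. /tizevuugeded/ → tizevuugedet.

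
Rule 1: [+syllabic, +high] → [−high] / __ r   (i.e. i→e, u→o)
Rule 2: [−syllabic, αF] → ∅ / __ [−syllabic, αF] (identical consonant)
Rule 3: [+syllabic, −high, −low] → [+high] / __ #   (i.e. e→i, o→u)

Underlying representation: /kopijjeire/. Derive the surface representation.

kopijeeri

Rule 1 (pre-rhotic lowering): /i/ is a high vowel immediately before /r/, so it lowers to [e]. /kopijjeire/ → kopijjeere.
Rule 2 (degemination): /jj/ is a geminate; the first /j/ deletes. /kopijjeere/ → kopijeere.
Rule 3 (final vowel raising): /e/ is a mid vowel in word-final position, so it raises to [i]. /kopijeere/ → kopijeeri.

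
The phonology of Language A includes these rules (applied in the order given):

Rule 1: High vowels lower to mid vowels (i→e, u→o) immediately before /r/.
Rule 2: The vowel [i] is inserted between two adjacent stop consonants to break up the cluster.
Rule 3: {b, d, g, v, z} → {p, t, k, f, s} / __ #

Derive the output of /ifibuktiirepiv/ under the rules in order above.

ifibukitierepif

Rule 1 (pre-rhotic lowering): /i/ is a high vowel immediately before /r/, so it lowers to [e]. /ifibuktiirepiv/ → ifibuktierepiv.
Rule 2 (stop-cluster i-epenthesis): /k/ and /t/ form a stop–stop cluster, so [i] is inserted between them. /ifibuktierepiv/ → ifibukitierepiv.
Rule 3 (final devoicing): /v/ is a voiced obstruent in word-final position, so it devoices to [f]. /ifibukitierepiv/ → ifibukitierepif.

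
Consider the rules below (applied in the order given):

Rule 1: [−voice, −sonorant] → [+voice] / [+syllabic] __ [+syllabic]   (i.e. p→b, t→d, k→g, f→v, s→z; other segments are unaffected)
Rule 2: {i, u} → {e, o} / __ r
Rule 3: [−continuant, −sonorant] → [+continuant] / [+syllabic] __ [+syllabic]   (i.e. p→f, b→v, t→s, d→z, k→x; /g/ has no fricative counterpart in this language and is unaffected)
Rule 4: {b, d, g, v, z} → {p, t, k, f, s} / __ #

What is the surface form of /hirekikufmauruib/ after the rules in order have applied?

Rule 1 (intervocalic voicing): /k/ is a voiceless obstruent between vowels /e/ and /i/, so it voices to [g]. /k/ is a voiceless obstruent between vowels /i/ and /u/, so it voices to [g]. /hirekikufmauruib/ → hiregigufmauruib.
Rule 2 (pre-rhotic lowering): /i/ is a high vowel immediately before /r/, so it lowers to [e]. /u/ is a high vowel immediately before /r/, so it lowers to [o]. /hiregigufmauruib/ → heregigufmaoruib.
Rule 3 (intervocalic spirantization): no segment meets the environment; /heregigufmaoruib/ is unchanged.
Rule 4 (final devoicing): /b/ is a voiced obstruent in word-final position, so it devoices to [p]. /heregigufmaoruib/ → heregigufmaoruip.

heregigufmaoruip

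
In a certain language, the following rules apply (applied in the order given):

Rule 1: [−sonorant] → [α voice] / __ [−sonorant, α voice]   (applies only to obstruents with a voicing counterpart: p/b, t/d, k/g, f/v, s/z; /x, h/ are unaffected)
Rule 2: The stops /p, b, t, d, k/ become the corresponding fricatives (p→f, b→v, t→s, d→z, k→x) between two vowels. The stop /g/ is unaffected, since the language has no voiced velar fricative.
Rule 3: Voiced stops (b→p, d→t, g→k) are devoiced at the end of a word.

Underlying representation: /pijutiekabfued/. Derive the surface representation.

Rule 1 (regressive voicing assimilation): /b/ precedes the voiceless obstruent /f/, so it devoices to [p] by assimilation. /pijutiekabfued/ → pijutiekapfued.
Rule 2 (intervocalic spirantization): /t/ is a stop between vowels /u/ and /i/, so it spirantizes to the fricative [s]. /k/ is a stop between vowels /e/ and /a/, so it spirantizes to the fricative [x]. /pijutiekapfued/ → pijusiexapfued.
Rule 3 (final devoicing): /d/ is a voiced stop in word-final position, so it devoices to [t]. /pijusiexapfued/ → pijusiexapfuet.

pijusiexapfuet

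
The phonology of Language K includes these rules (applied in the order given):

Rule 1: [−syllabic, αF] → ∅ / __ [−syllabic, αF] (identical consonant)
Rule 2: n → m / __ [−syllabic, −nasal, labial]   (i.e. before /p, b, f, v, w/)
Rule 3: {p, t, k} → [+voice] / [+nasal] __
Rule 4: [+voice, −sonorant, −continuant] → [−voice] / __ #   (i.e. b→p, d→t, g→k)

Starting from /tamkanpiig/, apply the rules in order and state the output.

tamgambiik

Rule 1 (degemination): no segment meets the environment; /tamkanpiig/ is unchanged.
Rule 2 (nasal place assimilation): /n/ precedes the labial consonant /p/, so it assimilates in place to [m]. /tamkanpiig/ → tamkampiig.
Rule 3 (post-nasal voicing): /k/ is a voiceless stop immediately after the nasal /m/, so it voices to [g]. /p/ is a voiceless stop immediately after the nasal /m/, so it voices to [b]. /tamkampiig/ → tamgambiig.
Rule 4 (final devoicing): /g/ is a voiced stop in word-final position, so it devoices to [k]. /tamgambiig/ → tamgambiik.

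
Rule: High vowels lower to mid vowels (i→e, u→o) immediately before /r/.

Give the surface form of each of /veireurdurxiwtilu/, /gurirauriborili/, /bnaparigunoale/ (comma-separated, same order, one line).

/veireurdurxiwtilu/: /i/ is a high vowel immediately before /r/, so it lowers to [e]. /u/ is a high vowel immediately before /r/, so it lowers to [o]. /u/ is a high vowel immediately before /r/, so it lowers to [o]. → [veereordorxiwtilu].
/gurirauriborili/: /u/ is a high vowel immediately before /r/, so it lowers to [o]. /i/ is a high vowel immediately before /r/, so it lowers to [e]. /u/ is a high vowel immediately before /r/, so it lowers to [o]. → [goreraoriborili].
/bnaparigunoale/: the rule's environment is not met; surfaces unchanged as [bnaparigunoale].

veereordorxiwtilu, goreraoriborili, bnaparigunoale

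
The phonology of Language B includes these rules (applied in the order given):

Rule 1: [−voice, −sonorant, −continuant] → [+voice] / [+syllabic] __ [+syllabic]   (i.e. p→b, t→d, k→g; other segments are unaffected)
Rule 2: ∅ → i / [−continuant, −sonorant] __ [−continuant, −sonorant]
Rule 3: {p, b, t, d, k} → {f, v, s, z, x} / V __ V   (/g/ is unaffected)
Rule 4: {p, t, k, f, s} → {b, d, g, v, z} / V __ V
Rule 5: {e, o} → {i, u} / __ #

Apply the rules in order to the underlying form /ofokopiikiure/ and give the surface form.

Rule 1 (intervocalic voicing): /k/ is a voiceless stop between vowels /o/ and /o/, so it voices to [g]. /p/ is a voiceless stop between vowels /o/ and /i/, so it voices to [b]. /k/ is a voiceless stop between vowels /i/ and /i/, so it voices to [g]. /ofokopiikiure/ → ofogobiigiure.
Rule 2 (stop-cluster i-epenthesis): no segment meets the environment; /ofogobiigiure/ is unchanged.
Rule 3 (intervocalic spirantization): /b/ is a stop between vowels /o/ and /i/, so it spirantizes to the fricative [v]. /ofogobiigiure/ → ofogoviigiure.
Rule 4 (intervocalic voicing): /f/ is a voiceless obstruent between vowels /o/ and /o/, so it voices to [v]. /ofogoviigiure/ → ovogoviigiure.
Rule 5 (final vowel raising): /e/ is a mid vowel in word-final position, so it raises to [i]. /ovogoviigiure/ → ovogoviigiuri.

ovogoviigiuri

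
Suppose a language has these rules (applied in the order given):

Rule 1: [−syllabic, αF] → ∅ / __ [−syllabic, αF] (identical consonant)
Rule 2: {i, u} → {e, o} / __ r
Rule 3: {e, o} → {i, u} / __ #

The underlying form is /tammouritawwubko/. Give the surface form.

Rule 1 (degemination): /mm/ is a geminate; the first /m/ deletes. /ww/ is a geminate; the first /w/ deletes. /tammouritawwubko/ → tamouritawubko.
Rule 2 (pre-rhotic lowering): /u/ is a high vowel immediately before /r/, so it lowers to [o]. /tamouritawubko/ → tamooritawubko.
Rule 3 (final vowel raising): /o/ is a mid vowel in word-final position, so it raises to [u]. /tamooritawubko/ → tamooritawubku.

tamooritawubku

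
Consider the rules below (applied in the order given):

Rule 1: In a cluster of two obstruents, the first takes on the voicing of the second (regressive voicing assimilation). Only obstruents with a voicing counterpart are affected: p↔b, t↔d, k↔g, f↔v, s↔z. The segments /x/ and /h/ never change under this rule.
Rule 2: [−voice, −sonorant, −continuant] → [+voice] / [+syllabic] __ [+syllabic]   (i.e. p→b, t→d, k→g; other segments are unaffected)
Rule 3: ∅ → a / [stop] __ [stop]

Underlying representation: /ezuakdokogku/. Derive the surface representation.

Rule 1 (regressive voicing assimilation): /k/ precedes the voiced obstruent /d/, so it voices to [g] by assimilation. /g/ precedes the voiceless obstruent /k/, so it devoices to [k] by assimilation. /ezuakdokogku/ → ezuagdokokku.
Rule 2 (intervocalic voicing): /k/ is a voiceless stop between vowels /o/ and /o/, so it voices to [g]. /ezuagdokokku/ → ezuagdogokku.
Rule 3 (stop-cluster a-epenthesis): /g/ and /d/ form a stop–stop cluster, so [a] is inserted between them. /k/ and /k/ form a stop–stop cluster, so [a] is inserted between them. /ezuagdogokku/ → ezuagadogokaku.

ezuagadogokaku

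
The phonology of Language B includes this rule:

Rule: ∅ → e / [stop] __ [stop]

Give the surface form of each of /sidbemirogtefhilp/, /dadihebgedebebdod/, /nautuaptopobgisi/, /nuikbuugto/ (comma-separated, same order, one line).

sidebemirogetefhilp, dadihebegedebebedod, nautuapetopobegisi, nuikebuugeto

/sidbemirogtefhilp/: /d/ and /b/ form a stop–stop cluster, so [e] is inserted between them. /g/ and /t/ form a stop–stop cluster, so [e] is inserted between them. → [sidebemirogetefhilp].
/dadihebgedebebdod/: /b/ and /g/ form a stop–stop cluster, so [e] is inserted between them. /b/ and /d/ form a stop–stop cluster, so [e] is inserted between them. → [dadihebegedebebedod].
/nautuaptopobgisi/: /p/ and /t/ form a stop–stop cluster, so [e] is inserted between them. /b/ and /g/ form a stop–stop cluster, so [e] is inserted between them. → [nautuapetopobegisi].
/nuikbuugto/: /k/ and /b/ form a stop–stop cluster, so [e] is inserted between them. /g/ and /t/ form a stop–stop cluster, so [e] is inserted between them. → [nuikebuugeto].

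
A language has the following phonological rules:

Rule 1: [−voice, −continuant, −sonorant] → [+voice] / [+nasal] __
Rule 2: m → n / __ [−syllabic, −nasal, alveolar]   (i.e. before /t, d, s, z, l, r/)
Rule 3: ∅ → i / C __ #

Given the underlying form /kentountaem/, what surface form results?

kendoundaemi

Rule 1 (post-nasal voicing): /t/ is a voiceless stop immediately after the nasal /n/, so it voices to [d]. /t/ is a voiceless stop immediately after the nasal /n/, so it voices to [d]. /kentountaem/ → kendoundaem.
Rule 2 (nasal place assimilation): no segment meets the environment; /kendoundaem/ is unchanged.
Rule 3 (final i-epenthesis): the form ends in the consonant /m/, so [i] is inserted word-finally. /kendoundaem/ → kendoundaemi.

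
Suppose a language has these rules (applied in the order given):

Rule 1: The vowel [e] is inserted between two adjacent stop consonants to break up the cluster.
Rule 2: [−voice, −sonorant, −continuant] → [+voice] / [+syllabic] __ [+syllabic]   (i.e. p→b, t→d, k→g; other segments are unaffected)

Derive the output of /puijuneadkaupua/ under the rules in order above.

puijuneadegaubua

Rule 1 (stop-cluster e-epenthesis): /d/ and /k/ form a stop–stop cluster, so [e] is inserted between them. /puijuneadkaupua/ → puijuneadekaupua.
Rule 2 (intervocalic voicing): /k/ is a voiceless stop between vowels /e/ and /a/, so it voices to [g]. /p/ is a voiceless stop between vowels /u/ and /u/, so it voices to [b]. /puijuneadekaupua/ → puijuneadegaubua.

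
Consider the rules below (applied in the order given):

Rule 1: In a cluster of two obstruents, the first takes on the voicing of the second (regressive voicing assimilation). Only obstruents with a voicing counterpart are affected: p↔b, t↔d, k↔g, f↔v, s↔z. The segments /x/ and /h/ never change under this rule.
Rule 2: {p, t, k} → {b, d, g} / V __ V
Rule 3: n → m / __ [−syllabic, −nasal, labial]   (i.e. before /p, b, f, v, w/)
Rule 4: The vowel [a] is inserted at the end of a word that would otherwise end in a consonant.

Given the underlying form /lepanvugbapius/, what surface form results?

Rule 1 (regressive voicing assimilation): no segment meets the environment; /lepanvugbapius/ is unchanged.
Rule 2 (intervocalic voicing): /p/ is a voiceless stop between vowels /e/ and /a/, so it voices to [b]. /p/ is a voiceless stop between vowels /a/ and /i/, so it voices to [b]. /lepanvugbapius/ → lebanvugbabius.
Rule 3 (nasal place assimilation): /n/ precedes the labial consonant /v/, so it assimilates in place to [m]. /lebanvugbabius/ → lebamvugbabius.
Rule 4 (final a-epenthesis): the form ends in the consonant /s/, so [a] is inserted word-finally. /lebamvugbabius/ → lebamvugbabiusa.

lebamvugbabiusa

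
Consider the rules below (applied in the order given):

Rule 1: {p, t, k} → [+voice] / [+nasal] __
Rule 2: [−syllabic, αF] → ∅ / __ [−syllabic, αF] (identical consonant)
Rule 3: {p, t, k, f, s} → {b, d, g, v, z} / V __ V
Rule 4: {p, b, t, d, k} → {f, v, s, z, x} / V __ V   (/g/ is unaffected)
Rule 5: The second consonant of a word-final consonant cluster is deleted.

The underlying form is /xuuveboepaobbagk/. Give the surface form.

xuuvevoevaovag

Rule 1 (post-nasal voicing): no segment meets the environment; /xuuveboepaobbagk/ is unchanged.
Rule 2 (degemination): /bb/ is a geminate; the first /b/ deletes. /xuuveboepaobbagk/ → xuuveboepaobagk.
Rule 3 (intervocalic voicing): /p/ is a voiceless obstruent between vowels /e/ and /a/, so it voices to [b]. /xuuveboepaobagk/ → xuuveboebaobagk.
Rule 4 (intervocalic spirantization): /b/ is a stop between vowels /e/ and /o/, so it spirantizes to the fricative [v]. /b/ is a stop between vowels /e/ and /a/, so it spirantizes to the fricative [v]. /b/ is a stop between vowels /o/ and /a/, so it spirantizes to the fricative [v]. /xuuveboebaobagk/ → xuuvevoevaovagk.
Rule 5 (final cluster simplification): /k/ is the second consonant of a word-final cluster /gk/, so it deletes. /xuuvevoevaovagk/ → xuuvevoevaovag.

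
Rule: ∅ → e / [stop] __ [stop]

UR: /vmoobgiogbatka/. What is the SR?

/b/ and /g/ form a stop–stop cluster, so [e] is inserted between them.
/g/ and /b/ form a stop–stop cluster, so [e] is inserted between them.
/t/ and /k/ form a stop–stop cluster, so [e] is inserted between them.
Surface form: [vmoobegiogebateka].

vmoobegiogebateka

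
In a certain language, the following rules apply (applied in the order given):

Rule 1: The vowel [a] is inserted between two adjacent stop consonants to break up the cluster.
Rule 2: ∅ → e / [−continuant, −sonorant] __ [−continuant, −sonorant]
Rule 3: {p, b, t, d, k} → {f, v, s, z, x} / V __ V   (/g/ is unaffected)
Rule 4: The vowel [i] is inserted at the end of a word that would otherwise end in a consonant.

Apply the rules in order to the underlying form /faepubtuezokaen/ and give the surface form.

faefuvasuezoxaeni

Rule 1 (stop-cluster a-epenthesis): /b/ and /t/ form a stop–stop cluster, so [a] is inserted between them. /faepubtuezokaen/ → faepubatuezokaen.
Rule 2 (stop-cluster e-epenthesis): no segment meets the environment; /faepubatuezokaen/ is unchanged.
Rule 3 (intervocalic spirantization): /p/ is a stop between vowels /e/ and /u/, so it spirantizes to the fricative [f]. /b/ is a stop between vowels /u/ and /a/, so it spirantizes to the fricative [v]. /t/ is a stop between vowels /a/ and /u/, so it spirantizes to the fricative [s]. /k/ is a stop between vowels /o/ and /a/, so it spirantizes to the fricative [x]. /faepubatuezokaen/ → faefuvasuezoxaen.
Rule 4 (final i-epenthesis): the form ends in the consonant /n/, so [i] is inserted word-finally. /faefuvasuezoxaen/ → faefuvasuezoxaeni.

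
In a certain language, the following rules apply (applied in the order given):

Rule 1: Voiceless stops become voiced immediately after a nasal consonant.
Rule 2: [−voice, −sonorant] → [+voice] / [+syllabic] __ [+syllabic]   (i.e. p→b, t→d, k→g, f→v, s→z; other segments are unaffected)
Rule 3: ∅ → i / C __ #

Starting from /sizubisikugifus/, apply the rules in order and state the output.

Rule 1 (post-nasal voicing): no segment meets the environment; /sizubisikugifus/ is unchanged.
Rule 2 (intervocalic voicing): /s/ is a voiceless obstruent between vowels /i/ and /i/, so it voices to [z]. /k/ is a voiceless obstruent between vowels /i/ and /u/, so it voices to [g]. /f/ is a voiceless obstruent between vowels /i/ and /u/, so it voices to [v]. /sizubisikugifus/ → sizubizigugivus.
Rule 3 (final i-epenthesis): the form ends in the consonant /s/, so [i] is inserted word-finally. /sizubizigugivus/ → sizubizigugivusi.

sizubizigugivusi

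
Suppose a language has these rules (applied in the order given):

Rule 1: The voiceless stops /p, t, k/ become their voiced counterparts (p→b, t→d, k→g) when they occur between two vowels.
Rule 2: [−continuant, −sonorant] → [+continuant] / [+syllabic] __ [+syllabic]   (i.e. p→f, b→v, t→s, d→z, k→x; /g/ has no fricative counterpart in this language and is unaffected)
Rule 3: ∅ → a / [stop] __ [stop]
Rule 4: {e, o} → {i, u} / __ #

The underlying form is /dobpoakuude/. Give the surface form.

Rule 1 (intervocalic voicing): /k/ is a voiceless stop between vowels /a/ and /u/, so it voices to [g]. /dobpoakuude/ → dobpoaguude.
Rule 2 (intervocalic spirantization): /d/ is a stop between vowels /u/ and /e/, so it spirantizes to the fricative [z]. /dobpoaguude/ → dobpoaguuze.
Rule 3 (stop-cluster a-epenthesis): /b/ and /p/ form a stop–stop cluster, so [a] is inserted between them. /dobpoaguuze/ → dobapoaguuze.
Rule 4 (final vowel raising): /e/ is a mid vowel in word-final position, so it raises to [i]. /dobapoaguuze/ → dobapoaguuzi.

dobapoaguuzi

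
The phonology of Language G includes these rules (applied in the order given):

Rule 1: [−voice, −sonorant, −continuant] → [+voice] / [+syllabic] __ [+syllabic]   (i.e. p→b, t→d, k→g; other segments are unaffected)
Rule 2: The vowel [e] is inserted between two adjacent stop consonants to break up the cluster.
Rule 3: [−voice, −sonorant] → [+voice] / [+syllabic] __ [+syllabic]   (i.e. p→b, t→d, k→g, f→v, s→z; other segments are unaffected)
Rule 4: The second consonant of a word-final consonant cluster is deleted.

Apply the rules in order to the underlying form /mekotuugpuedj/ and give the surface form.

megoduugebued

Rule 1 (intervocalic voicing): /k/ is a voiceless stop between vowels /e/ and /o/, so it voices to [g]. /t/ is a voiceless stop between vowels /o/ and /u/, so it voices to [d]. /mekotuugpuedj/ → megoduugpuedj.
Rule 2 (stop-cluster e-epenthesis): /g/ and /p/ form a stop–stop cluster, so [e] is inserted between them. /megoduugpuedj/ → megoduugepuedj.
Rule 3 (intervocalic voicing): /p/ is a voiceless obstruent between vowels /e/ and /u/, so it voices to [b]. /megoduugepuedj/ → megoduugebuedj.
Rule 4 (final cluster simplification): /j/ is the second consonant of a word-final cluster /dj/, so it deletes. /megoduugebuedj/ → megoduugebued.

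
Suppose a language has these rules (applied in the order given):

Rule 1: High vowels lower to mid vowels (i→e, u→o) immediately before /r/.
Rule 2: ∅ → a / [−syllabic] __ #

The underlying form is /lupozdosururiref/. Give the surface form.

Rule 1 (pre-rhotic lowering): /u/ is a high vowel immediately before /r/, so it lowers to [o]. /u/ is a high vowel immediately before /r/, so it lowers to [o]. /i/ is a high vowel immediately before /r/, so it lowers to [e]. /lupozdosururiref/ → lupozdosororeref.
Rule 2 (final a-epenthesis): the form ends in the consonant /f/, so [a] is inserted word-finally. /lupozdosororeref/ → lupozdosororerefa.

lupozdosororerefa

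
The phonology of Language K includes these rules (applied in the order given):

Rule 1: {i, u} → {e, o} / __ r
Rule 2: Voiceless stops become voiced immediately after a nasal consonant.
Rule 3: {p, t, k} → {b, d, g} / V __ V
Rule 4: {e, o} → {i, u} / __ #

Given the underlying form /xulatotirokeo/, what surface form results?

Rule 1 (pre-rhotic lowering): /i/ is a high vowel immediately before /r/, so it lowers to [e]. /xulatotirokeo/ → xulatoterokeo.
Rule 2 (post-nasal voicing): no segment meets the environment; /xulatoterokeo/ is unchanged.
Rule 3 (intervocalic voicing): /t/ is a voiceless stop between vowels /a/ and /o/, so it voices to [d]. /t/ is a voiceless stop between vowels /o/ and /e/, so it voices to [d]. /k/ is a voiceless stop between vowels /o/ and /e/, so it voices to [g]. /xulatoterokeo/ → xuladoderogeo.
Rule 4 (final vowel raising): /o/ is a mid vowel in word-final position, so it raises to [u]. /xuladoderogeo/ → xuladoderogeu.

xuladoderogeu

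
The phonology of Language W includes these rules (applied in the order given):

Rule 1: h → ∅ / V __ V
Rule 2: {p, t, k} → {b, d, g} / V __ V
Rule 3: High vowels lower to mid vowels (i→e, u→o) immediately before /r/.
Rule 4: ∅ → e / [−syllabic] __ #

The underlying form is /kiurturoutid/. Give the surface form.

Rule 1 (intervocalic h-deletion): no segment meets the environment; /kiurturoutid/ is unchanged.
Rule 2 (intervocalic voicing): /t/ is a voiceless stop between vowels /u/ and /i/, so it voices to [d]. /kiurturoutid/ → kiurturoudid.
Rule 3 (pre-rhotic lowering): /u/ is a high vowel immediately before /r/, so it lowers to [o]. /u/ is a high vowel immediately before /r/, so it lowers to [o]. /kiurturoudid/ → kiortoroudid.
Rule 4 (final e-epenthesis): the form ends in the consonant /d/, so [e] is inserted word-finally. /kiortoroudid/ → kiortoroudide.

kiortoroudide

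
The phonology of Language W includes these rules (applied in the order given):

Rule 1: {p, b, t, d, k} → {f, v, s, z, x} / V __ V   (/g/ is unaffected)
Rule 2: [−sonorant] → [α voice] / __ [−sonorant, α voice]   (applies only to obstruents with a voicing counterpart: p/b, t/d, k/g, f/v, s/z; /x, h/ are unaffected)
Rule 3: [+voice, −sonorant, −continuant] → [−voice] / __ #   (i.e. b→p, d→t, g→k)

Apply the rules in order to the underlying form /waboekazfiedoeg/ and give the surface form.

Rule 1 (intervocalic spirantization): /b/ is a stop between vowels /a/ and /o/, so it spirantizes to the fricative [v]. /k/ is a stop between vowels /e/ and /a/, so it spirantizes to the fricative [x]. /d/ is a stop between vowels /e/ and /o/, so it spirantizes to the fricative [z]. /waboekazfiedoeg/ → wavoexazfiezoeg.
Rule 2 (regressive voicing assimilation): /z/ precedes the voiceless obstruent /f/, so it devoices to [s] by assimilation. /wavoexazfiezoeg/ → wavoexasfiezoeg.
Rule 3 (final devoicing): /g/ is a voiced stop in word-final position, so it devoices to [k]. /wavoexasfiezoeg/ → wavoexasfiezoek.

wavoexasfiezoek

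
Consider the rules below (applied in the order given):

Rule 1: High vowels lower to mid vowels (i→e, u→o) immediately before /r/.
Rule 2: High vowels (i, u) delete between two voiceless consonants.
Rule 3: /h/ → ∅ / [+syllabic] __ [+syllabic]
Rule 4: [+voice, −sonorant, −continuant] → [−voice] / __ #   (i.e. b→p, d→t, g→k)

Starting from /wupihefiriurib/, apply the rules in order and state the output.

Rule 1 (pre-rhotic lowering): /i/ is a high vowel immediately before /r/, so it lowers to [e]. /u/ is a high vowel immediately before /r/, so it lowers to [o]. /wupihefiriurib/ → wupiheferiorib.
Rule 2 (high vowel syncope): /i/ is a high vowel flanked by voiceless consonants /p/ and /h/, so it deletes. /wupiheferiorib/ → wupheferiorib.
Rule 3 (intervocalic h-deletion): no segment meets the environment; /wupheferiorib/ is unchanged.
Rule 4 (final devoicing): /b/ is a voiced stop in word-final position, so it devoices to [p]. /wupheferiorib/ → wupheferiorip.

wupheferiorip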